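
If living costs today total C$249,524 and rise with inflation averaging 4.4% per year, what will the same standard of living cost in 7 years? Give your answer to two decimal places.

C$337,299.59

Cumulative price-level factor: (1+4.4%)^7 ≈ 1.3517721377.
Multiplying C$249,524 by the price-level factor gives the future nominal sum.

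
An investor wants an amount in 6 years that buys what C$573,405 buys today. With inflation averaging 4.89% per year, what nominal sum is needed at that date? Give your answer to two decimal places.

C$763,600.12

Cumulative price-level factor: (1+4.89%)^6 ≈ 1.3316942130.
Multiplying C$573,405 by the price-level factor gives the future nominal sum.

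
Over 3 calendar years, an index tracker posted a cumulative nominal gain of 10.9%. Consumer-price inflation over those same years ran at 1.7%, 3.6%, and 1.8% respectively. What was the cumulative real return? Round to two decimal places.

Cumulative inflation factor: 1.017 × 1.036 × 1.018 ≈ 1.07258.
Nominal growth factor: 1.10900. Real growth factor = 1.10900 / 1.07258 ≈ 1.03396.
Total real return ≈ 3.3958%.

3.40%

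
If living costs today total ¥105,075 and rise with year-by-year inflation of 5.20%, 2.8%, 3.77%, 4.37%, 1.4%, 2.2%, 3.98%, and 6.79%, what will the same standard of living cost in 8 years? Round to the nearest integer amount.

¥141,620

Cumulative price-level factor: 1.0520 × 1.028 × 1.0377 × 1.0437 × 1.014 × 1.022 × 1.0398 × 1.0679 ≈ 1.3478004750.
Multiplying ¥105,075 by the price-level factor gives the future nominal sum.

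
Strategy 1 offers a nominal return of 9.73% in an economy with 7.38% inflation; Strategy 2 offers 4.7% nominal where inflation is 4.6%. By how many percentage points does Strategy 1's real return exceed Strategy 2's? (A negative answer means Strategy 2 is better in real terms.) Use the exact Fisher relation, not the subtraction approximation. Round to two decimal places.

Strategy 1 real return: 1.0973/1.0738 − 1 = 2.188%.
Strategy 2 real return: 1.047/1.046 − 1 = 0.096%.
Difference: 2.188 − 0.096 = 2.092 pp.

2.09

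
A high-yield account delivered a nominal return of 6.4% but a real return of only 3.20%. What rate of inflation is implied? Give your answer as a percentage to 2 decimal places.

3.10%

From (1+r_nom) = (1+r_real)(1+π), we get 1+π = (1 + 6.4%)/(1 + 3.20%) = 1.064/1.0320 ≈ 1.03101.
So π ≈ 3.1008%.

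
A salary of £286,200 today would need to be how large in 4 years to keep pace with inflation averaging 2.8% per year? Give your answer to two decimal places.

£319,625.99

Cumulative price-level factor: (1+2.8%)^4 ≈ 1.1167924227.
The nominal amount required is £286,200 scaled up by that factor.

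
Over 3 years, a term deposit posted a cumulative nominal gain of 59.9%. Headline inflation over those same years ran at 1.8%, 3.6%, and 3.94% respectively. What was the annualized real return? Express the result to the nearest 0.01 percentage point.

13.41%

Cumulative inflation factor: 1.018 × 1.036 × 1.0394 ≈ 1.09620.
Nominal growth factor: 1.59900. Real growth factor = 1.59900 / 1.09620 ≈ 1.45867.
Annualized: 1.45867^(1/3) − 1 ≈ 0.13410.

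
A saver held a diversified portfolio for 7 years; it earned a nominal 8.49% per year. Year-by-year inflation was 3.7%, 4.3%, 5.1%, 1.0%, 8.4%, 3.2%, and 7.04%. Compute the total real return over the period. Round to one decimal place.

Cumulative inflation factor: 1.037 × 1.043 × 1.051 × 1.010 × 1.084 × 1.032 × 1.0704 ≈ 1.37481.
Nominal growth factor: 1.76900. Real growth factor = 1.76900 / 1.37481 ≈ 1.28672.
Total real return ≈ 28.6725%.

28.7%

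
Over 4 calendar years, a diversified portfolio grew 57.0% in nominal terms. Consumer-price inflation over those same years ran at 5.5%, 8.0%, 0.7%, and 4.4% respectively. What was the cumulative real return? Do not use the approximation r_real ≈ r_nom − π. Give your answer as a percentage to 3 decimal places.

Cumulative inflation factor: 1.055 × 1.080 × 1.007 × 1.044 ≈ 1.19786.
Nominal growth factor: 1.57000. Real growth factor = 1.57000 / 1.19786 ≈ 1.31067.
Total real return ≈ 31.0670%.

31.067%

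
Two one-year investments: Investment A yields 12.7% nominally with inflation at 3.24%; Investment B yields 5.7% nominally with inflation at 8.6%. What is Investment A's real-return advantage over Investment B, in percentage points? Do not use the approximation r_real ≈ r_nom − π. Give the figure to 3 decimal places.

Investment A real return: 1.127/1.0324 − 1 = 9.1631%.
Investment B real return: 1.057/1.086 − 1 = -2.6703%.
Difference: 9.1631 − (-2.6703) = 11.8334 pp.

11.833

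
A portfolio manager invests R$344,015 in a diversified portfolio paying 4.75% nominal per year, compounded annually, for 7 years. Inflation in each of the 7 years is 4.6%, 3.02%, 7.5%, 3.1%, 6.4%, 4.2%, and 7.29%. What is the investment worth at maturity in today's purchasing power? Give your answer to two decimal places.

Nominal value at maturity: R$344,015 × (1 + 4.75%)^7 ≈ R$476,053.32.
Price-level factor over 7 years: 1.046 × 1.0302 × 1.075 × 1.031 × 1.064 × 1.042 × 1.0729 ≈ 1.4206560718.
The maturity value deflated by that factor is the answer in today's purchasing power.

R$335,094.00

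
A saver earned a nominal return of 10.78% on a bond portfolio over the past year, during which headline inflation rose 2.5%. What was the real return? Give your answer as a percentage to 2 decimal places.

8.08%

Real return via the Fisher equation: (1 + 10.78%)/(1 + 2.5%) − 1 = 1.1078/1.025 − 1 ≈ 0.08078.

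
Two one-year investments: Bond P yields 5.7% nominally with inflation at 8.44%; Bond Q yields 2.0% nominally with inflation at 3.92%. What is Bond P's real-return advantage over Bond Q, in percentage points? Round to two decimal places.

-0.68

Bond P real return: 1.057/1.0844 − 1 = -2.527%.
Bond Q real return: 1.020/1.0392 − 1 = -1.848%.
Difference: -2.527 − (-1.848) = -0.679 pp.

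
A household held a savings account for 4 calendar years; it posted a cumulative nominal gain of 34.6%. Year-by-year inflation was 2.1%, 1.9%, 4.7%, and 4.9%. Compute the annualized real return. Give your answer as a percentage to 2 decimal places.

Cumulative inflation factor: 1.021 × 1.019 × 1.047 × 1.049 ≈ 1.14267.
Nominal growth factor: 1.34600. Real growth factor = 1.34600 / 1.14267 ≈ 1.17794.
Annualized: 1.17794^(1/4) − 1 ≈ 0.04179.

4.18%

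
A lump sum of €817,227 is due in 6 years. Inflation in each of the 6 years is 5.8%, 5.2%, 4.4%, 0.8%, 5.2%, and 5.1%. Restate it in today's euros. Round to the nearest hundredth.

€631,047.15

Price-level factor over 6 years: 1.058 × 1.052 × 1.044 × 1.008 × 1.052 × 1.051 ≈ 1.2950331756.
Purchasing power today: €817,227 divided by that factor.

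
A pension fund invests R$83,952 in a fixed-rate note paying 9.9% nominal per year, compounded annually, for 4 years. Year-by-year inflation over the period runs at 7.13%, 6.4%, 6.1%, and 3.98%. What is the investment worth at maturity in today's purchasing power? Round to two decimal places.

Nominal value at maturity: R$83,952 × (1 + 9.9%)^4 ≈ R$122,467.77.
Price-level factor over 4 years: 1.0713 × 1.064 × 1.061 × 1.0398 ≈ 1.2575287704.
Dividing the nominal maturity value by the price-level factor gives the value in today's money.

R$97,387.65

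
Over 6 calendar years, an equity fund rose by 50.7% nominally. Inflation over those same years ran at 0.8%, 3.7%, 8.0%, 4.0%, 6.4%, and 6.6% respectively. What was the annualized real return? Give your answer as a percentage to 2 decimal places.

2.08%

Cumulative inflation factor: 1.008 × 1.037 × 1.080 × 1.040 × 1.064 × 1.066 ≈ 1.33167.
Nominal growth factor: 1.50700. Real growth factor = 1.50700 / 1.33167 ≈ 1.13167.
Annualized: 1.13167^(1/6) − 1 ≈ 0.02083.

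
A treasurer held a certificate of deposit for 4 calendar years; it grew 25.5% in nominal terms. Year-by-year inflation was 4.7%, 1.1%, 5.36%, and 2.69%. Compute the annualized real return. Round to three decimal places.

Cumulative inflation factor: 1.047 × 1.011 × 1.0536 × 1.0269 ≈ 1.14525.
Nominal growth factor: 1.25500. Real growth factor = 1.25500 / 1.14525 ≈ 1.09583.
Annualized: 1.09583^(1/4) − 1 ≈ 0.02314.

2.314%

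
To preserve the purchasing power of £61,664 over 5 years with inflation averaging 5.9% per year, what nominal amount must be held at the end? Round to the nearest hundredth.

£82,131.83

Cumulative price-level factor: (1+5.9%)^5 ≈ 1.3319250917.
The nominal amount required is £61,664 scaled up by that factor.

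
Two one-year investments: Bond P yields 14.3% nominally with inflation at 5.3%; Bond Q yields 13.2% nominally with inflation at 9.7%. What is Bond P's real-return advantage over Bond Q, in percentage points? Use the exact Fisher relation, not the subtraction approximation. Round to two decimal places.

Bond P real return: 1.143/1.053 − 1 = 8.547%.
Bond Q real return: 1.132/1.097 − 1 = 3.191%.
Difference: 8.547 − 3.191 = 5.356 pp.

5.36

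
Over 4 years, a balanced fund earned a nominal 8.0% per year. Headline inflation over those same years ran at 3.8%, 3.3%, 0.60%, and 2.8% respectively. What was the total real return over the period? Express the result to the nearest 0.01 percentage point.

22.69%

Cumulative inflation factor: 1.038 × 1.033 × 1.0060 × 1.028 ≈ 1.10889.
Nominal growth factor: 1.36049. Real growth factor = 1.36049 / 1.10889 ≈ 1.22689.
Total real return ≈ 22.6892%.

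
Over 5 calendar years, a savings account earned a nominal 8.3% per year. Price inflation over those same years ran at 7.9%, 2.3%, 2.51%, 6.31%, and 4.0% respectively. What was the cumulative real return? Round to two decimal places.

Cumulative inflation factor: 1.079 × 1.023 × 1.0251 × 1.0631 × 1.040 ≈ 1.25104.
Nominal growth factor: 1.48985. Real growth factor = 1.48985 / 1.25104 ≈ 1.19089.
Total real return ≈ 19.0890%.

19.09%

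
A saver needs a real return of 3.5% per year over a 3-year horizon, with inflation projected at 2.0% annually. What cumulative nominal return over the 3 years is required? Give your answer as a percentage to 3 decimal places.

Required annual nominal rate: (1+3.5%)(1+2.0%) − 1 = 5.57%.
Cumulative over 3 years: (1 + 0.0557)^3 − 1 ≈ 0.17658.

17.658%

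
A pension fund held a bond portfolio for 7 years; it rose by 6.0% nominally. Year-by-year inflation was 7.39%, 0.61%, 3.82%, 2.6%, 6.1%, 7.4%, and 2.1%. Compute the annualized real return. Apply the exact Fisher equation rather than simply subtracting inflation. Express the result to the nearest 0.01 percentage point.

-3.28%

Cumulative inflation factor: 1.0739 × 1.0061 × 1.0382 × 1.026 × 1.061 × 1.074 × 1.021 ≈ 1.33899.
Nominal growth factor: 1.06000. Real growth factor = 1.06000 / 1.33899 ≈ 0.79164.
Annualized: 0.79164^(1/7) − 1 ≈ -0.03283.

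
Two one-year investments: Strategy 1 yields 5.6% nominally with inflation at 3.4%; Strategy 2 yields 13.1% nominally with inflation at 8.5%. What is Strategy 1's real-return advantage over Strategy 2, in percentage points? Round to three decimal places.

-2.112

Strategy 1 real return: 1.056/1.034 − 1 = 2.1277%.
Strategy 2 real return: 1.131/1.085 − 1 = 4.2396%.
Difference: 2.1277 − 4.2396 = -2.1119 pp.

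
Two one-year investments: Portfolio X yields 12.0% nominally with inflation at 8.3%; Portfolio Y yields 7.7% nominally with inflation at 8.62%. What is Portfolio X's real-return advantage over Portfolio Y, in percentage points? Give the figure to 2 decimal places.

Portfolio X real return: 1.120/1.083 − 1 = 3.416%.
Portfolio Y real return: 1.077/1.0862 − 1 = -0.847%.
Difference: 3.416 − (-0.847) = 4.263 pp.

4.26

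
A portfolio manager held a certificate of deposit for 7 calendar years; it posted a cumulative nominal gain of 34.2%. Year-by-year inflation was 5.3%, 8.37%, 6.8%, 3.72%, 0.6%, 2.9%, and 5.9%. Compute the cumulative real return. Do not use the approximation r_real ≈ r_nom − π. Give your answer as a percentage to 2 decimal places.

Cumulative inflation factor: 1.053 × 1.0837 × 1.068 × 1.0372 × 1.006 × 1.029 × 1.059 ≈ 1.38574.
Nominal growth factor: 1.34200. Real growth factor = 1.34200 / 1.38574 ≈ 0.96844.
Total real return ≈ -3.1562%.

-3.16%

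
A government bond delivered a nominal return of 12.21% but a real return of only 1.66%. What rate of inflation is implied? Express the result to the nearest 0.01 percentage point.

10.38%

From (1+r_nom) = (1+r_real)(1+π), we get 1+π = (1 + 12.21%)/(1 + 1.66%) = 1.1221/1.0166 ≈ 1.10378.
So π ≈ 10.3777%.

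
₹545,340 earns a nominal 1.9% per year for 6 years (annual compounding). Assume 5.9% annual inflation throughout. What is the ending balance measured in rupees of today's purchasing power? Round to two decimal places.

Nominal value at maturity: ₹545,340 × (1 + 1.9%)^6 ≈ ₹610,537.66.
Price-level factor over 6 years: (1 + 5.9%)^6 ≈ 1.4105086721.
Dividing the nominal maturity value by the price-level factor gives the value in today's money.

₹432,849.28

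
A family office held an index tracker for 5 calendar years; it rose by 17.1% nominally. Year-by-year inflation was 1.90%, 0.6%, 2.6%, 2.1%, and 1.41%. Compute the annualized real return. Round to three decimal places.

Cumulative inflation factor: 1.0190 × 1.006 × 1.026 × 1.021 × 1.0141 ≈ 1.08900.
Nominal growth factor: 1.17100. Real growth factor = 1.17100 / 1.08900 ≈ 1.07530.
Annualized: 1.07530^(1/5) − 1 ≈ 0.01463.

1.463%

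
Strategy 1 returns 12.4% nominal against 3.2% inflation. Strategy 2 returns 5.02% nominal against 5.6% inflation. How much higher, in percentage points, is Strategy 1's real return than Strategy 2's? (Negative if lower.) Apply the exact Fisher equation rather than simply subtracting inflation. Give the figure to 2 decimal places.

9.46

Strategy 1 real return: 1.124/1.032 − 1 = 8.915%.
Strategy 2 real return: 1.0502/1.056 − 1 = -0.549%.
Difference: 8.915 − (-0.549) = 9.464 pp.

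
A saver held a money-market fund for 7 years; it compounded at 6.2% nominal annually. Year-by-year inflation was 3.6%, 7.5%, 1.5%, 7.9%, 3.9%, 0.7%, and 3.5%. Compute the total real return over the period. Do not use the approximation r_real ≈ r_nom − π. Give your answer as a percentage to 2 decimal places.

15.35%

Cumulative inflation factor: 1.036 × 1.075 × 1.015 × 1.079 × 1.039 × 1.007 × 1.035 ≈ 1.32081.
Nominal growth factor: 1.52360. Real growth factor = 1.52360 / 1.32081 ≈ 1.15353.
Total real return ≈ 15.3534%.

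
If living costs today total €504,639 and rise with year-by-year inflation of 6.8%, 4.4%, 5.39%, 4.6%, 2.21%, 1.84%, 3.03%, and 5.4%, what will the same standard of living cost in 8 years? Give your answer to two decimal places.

€701,131.92

Cumulative price-level factor: 1.068 × 1.044 × 1.0539 × 1.046 × 1.0221 × 1.0184 × 1.0303 × 1.054 ≈ 1.3893732404.
The nominal amount required is €504,639 scaled up by that factor.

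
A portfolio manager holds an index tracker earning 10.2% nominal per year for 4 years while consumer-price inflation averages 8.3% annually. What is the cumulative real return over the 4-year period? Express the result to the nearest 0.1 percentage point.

The annual real rate is (1+10.2%)/(1+8.3%) − 1 = 1.7544%.
Compounded over 4 years: (1 + 0.017544)^4 − 1 ≈ 0.07204.

7.2%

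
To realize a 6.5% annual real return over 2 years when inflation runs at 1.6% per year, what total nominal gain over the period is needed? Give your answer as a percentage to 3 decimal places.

17.081%

Required annual nominal rate: (1+6.5%)(1+1.6%) − 1 = 8.204%.
Cumulative over 2 years: (1 + 0.08204)^2 − 1 ≈ 0.17081.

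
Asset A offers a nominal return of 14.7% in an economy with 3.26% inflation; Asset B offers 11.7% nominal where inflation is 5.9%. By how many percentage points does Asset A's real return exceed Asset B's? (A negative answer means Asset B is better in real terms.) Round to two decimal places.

Asset A real return: 1.147/1.0326 − 1 = 11.079%.
Asset B real return: 1.117/1.059 − 1 = 5.477%.
Difference: 11.079 − 5.477 = 5.602 pp.

5.60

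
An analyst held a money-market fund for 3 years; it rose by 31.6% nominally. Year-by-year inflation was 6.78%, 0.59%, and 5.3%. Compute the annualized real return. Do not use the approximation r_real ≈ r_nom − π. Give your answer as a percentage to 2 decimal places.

5.18%

Cumulative inflation factor: 1.0678 × 1.0059 × 1.053 ≈ 1.13103.
Nominal growth factor: 1.31600. Real growth factor = 1.31600 / 1.13103 ≈ 1.16354.
Annualized: 1.16354^(1/3) − 1 ≈ 0.05179.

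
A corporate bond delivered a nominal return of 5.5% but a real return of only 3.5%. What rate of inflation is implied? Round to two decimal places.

From (1+r_nom) = (1+r_real)(1+π), we get 1+π = (1 + 5.5%)/(1 + 3.5%) = 1.055/1.035 ≈ 1.01932.
So π ≈ 1.9324%.

1.93%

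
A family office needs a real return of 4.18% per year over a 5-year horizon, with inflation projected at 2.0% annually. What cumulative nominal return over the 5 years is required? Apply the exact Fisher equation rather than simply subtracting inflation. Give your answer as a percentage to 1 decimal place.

Required annual nominal rate: (1+4.18%)(1+2.0%) − 1 = 6.2636%.
Cumulative over 5 years: (1 + 0.062636)^5 − 1 ≈ 0.35495.

35.5%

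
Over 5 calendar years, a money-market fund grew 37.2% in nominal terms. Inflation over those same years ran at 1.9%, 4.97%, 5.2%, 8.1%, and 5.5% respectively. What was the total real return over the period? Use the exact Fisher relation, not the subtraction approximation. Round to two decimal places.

6.91%

Cumulative inflation factor: 1.019 × 1.0497 × 1.052 × 1.081 × 1.055 ≈ 1.28332.
Nominal growth factor: 1.37200. Real growth factor = 1.37200 / 1.28332 ≈ 1.06911.
Total real return ≈ 6.9106%.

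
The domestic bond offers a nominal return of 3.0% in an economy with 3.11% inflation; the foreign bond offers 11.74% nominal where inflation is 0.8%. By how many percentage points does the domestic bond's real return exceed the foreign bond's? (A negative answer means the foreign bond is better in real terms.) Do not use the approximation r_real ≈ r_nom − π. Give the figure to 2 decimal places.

The domestic bond real return: 1.030/1.0311 − 1 = -0.107%.
The foreign bond real return: 1.1174/1.008 − 1 = 10.853%.
Difference: -0.107 − 10.853 = -10.960 pp.

-10.96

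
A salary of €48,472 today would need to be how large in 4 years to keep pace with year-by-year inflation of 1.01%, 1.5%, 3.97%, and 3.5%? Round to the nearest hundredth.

€53,477.33

Cumulative price-level factor: 1.0101 × 1.015 × 1.0397 × 1.035 ≈ 1.1032623740.
The nominal amount required is €48,472 scaled up by that factor.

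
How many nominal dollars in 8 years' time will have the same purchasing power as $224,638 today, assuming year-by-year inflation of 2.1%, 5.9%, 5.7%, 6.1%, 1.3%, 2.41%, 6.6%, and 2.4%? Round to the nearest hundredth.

$308,463.85

Cumulative price-level factor: 1.021 × 1.059 × 1.057 × 1.061 × 1.013 × 1.0241 × 1.066 × 1.024 ≈ 1.3731596909.
Multiplying $224,638 by the price-level factor gives the future nominal sum.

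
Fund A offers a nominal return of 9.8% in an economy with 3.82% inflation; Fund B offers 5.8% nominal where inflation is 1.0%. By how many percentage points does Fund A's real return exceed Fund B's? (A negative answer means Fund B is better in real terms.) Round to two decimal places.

Fund A real return: 1.098/1.0382 − 1 = 5.760%.
Fund B real return: 1.058/1.010 − 1 = 4.752%.
Difference: 5.760 − 4.752 = 1.008 pp.

1.01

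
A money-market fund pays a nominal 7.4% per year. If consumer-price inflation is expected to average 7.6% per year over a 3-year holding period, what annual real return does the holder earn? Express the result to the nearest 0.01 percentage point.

With constant rates the annual real return is the same each year: (1+7.4%)/(1+7.6%) − 1 = -0.00186.

-0.19%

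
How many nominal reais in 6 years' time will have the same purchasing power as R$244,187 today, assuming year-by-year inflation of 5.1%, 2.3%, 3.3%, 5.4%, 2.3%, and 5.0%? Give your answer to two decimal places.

Cumulative price-level factor: 1.051 × 1.023 × 1.033 × 1.054 × 1.023 × 1.050 ≈ 1.2574311503.
The nominal amount required is R$244,187 scaled up by that factor.

R$307,048.34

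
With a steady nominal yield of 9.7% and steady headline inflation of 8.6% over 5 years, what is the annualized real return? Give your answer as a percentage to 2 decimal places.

With constant rates the annual real return is the same each year: (1+9.7%)/(1+8.6%) − 1 = 0.01013.

1.01%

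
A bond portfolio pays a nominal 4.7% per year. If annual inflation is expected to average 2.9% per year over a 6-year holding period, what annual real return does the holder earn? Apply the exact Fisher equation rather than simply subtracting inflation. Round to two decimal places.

With constant rates the annual real return is the same each year: (1+4.7%)/(1+2.9%) − 1 = 0.01749.

1.75%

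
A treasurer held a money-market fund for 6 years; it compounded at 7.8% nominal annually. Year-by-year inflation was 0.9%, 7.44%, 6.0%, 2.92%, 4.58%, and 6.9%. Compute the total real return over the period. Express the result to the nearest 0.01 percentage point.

18.69%

Cumulative inflation factor: 1.009 × 1.0744 × 1.060 × 1.0292 × 1.0458 × 1.069 ≈ 1.32218.
Nominal growth factor: 1.56932. Real growth factor = 1.56932 / 1.32218 ≈ 1.18693.
Total real return ≈ 18.6925%.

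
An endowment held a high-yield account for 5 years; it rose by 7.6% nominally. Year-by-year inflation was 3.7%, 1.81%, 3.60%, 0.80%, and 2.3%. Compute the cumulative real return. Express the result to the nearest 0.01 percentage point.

-4.60%

Cumulative inflation factor: 1.037 × 1.0181 × 1.0360 × 1.0080 × 1.023 ≈ 1.12789.
Nominal growth factor: 1.07600. Real growth factor = 1.07600 / 1.12789 ≈ 0.95400.
Total real return ≈ -4.6003%.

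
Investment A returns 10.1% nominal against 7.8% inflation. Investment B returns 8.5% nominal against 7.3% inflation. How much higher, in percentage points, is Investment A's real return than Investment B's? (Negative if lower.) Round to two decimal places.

Investment A real return: 1.101/1.078 − 1 = 2.134%.
Investment B real return: 1.085/1.073 − 1 = 1.118%.
Difference: 2.134 − 1.118 = 1.016 pp.

1.02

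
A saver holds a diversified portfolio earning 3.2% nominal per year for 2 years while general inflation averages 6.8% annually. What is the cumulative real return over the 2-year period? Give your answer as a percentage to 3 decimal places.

The annual real rate is (1+3.2%)/(1+6.8%) − 1 = -3.3708%.
Compounded over 2 years: (1 + -0.033708)^2 − 1 ≈ -0.06628.

-6.628%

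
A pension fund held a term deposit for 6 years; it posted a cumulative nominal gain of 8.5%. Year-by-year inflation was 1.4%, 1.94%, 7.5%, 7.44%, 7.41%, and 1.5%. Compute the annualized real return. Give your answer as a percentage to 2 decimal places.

-2.99%

Cumulative inflation factor: 1.014 × 1.0194 × 1.075 × 1.0744 × 1.0741 × 1.015 ≈ 1.30157.
Nominal growth factor: 1.08500. Real growth factor = 1.08500 / 1.30157 ≈ 0.83361.
Annualized: 0.83361^(1/6) − 1 ≈ -0.02988.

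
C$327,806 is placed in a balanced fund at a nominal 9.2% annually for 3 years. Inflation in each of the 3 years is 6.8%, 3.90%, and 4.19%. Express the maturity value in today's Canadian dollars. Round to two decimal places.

Nominal value at maturity: C$327,806 × (1 + 9.2%)^3 ≈ C$426,859.36.
Price-level factor over 3 years: 1.068 × 1.0390 × 1.0419 = 1.1561464188.
Dividing the nominal maturity value by the price-level factor gives the value in today's money.

C$369,208.74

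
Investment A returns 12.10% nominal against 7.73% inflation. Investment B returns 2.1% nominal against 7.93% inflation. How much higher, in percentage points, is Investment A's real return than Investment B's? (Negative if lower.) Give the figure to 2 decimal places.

9.46

Investment A real return: 1.1210/1.0773 − 1 = 4.056%.
Investment B real return: 1.021/1.0793 − 1 = -5.402%.
Difference: 4.056 − (-5.402) = 9.458 pp.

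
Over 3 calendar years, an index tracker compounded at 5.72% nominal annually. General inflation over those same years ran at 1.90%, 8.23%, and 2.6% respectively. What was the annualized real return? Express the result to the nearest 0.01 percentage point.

1.45%

Cumulative inflation factor: 1.0190 × 1.0823 × 1.026 ≈ 1.13154.
Nominal growth factor: 1.18160. Real growth factor = 1.18160 / 1.13154 ≈ 1.04424.
Annualized: 1.04424^(1/3) − 1 ≈ 0.01454.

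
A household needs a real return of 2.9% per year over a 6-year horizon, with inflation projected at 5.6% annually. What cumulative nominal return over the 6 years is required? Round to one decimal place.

Required annual nominal rate: (1+2.9%)(1+5.6%) − 1 = 8.6624%.
Cumulative over 6 years: (1 + 0.086624)^6 − 1 ≈ 0.64617.

64.6%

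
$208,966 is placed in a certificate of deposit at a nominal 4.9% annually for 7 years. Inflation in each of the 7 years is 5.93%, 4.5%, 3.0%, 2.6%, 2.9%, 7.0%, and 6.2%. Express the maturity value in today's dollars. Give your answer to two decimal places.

Nominal value at maturity: $208,966 × (1 + 4.9%)^7 ≈ $292,081.50.
Price-level factor over 7 years: 1.0593 × 1.045 × 1.030 × 1.026 × 1.029 × 1.070 × 1.062 ≈ 1.3678658823.
The maturity value deflated by that factor is the answer in today's purchasing power.

$213,530.80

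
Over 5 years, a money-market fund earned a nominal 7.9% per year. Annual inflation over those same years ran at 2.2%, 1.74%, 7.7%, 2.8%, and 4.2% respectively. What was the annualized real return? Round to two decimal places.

Cumulative inflation factor: 1.022 × 1.0174 × 1.077 × 1.028 × 1.042 ≈ 1.19955.
Nominal growth factor: 1.46254. Real growth factor = 1.46254 / 1.19955 ≈ 1.21924.
Annualized: 1.21924^(1/5) − 1 ≈ 0.04044.

4.04%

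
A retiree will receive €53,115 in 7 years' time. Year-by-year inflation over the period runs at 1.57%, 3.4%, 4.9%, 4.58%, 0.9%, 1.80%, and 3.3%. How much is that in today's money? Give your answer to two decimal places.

€43,447.80

Price-level factor over 7 years: 1.0157 × 1.034 × 1.049 × 1.0458 × 1.009 × 1.0180 × 1.033 ≈ 1.2225014493.
Purchasing power today: €53,115 divided by that factor.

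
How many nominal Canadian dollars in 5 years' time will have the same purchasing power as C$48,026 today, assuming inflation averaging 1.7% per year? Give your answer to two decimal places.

Cumulative price-level factor: (1+1.7%)^5 ≈ 1.0879395490.
The nominal amount required is C$48,026 scaled up by that factor.

C$52,249.38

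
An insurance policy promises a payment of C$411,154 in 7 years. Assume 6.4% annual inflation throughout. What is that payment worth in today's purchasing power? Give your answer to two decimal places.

Price-level factor over 7 years: (1 + 6.4%)^7 ≈ 1.5438012766.
Purchasing power today: C$411,154 divided by that factor.

C$266,325.73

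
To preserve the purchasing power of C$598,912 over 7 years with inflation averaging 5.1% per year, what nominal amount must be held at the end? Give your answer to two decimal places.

Cumulative price-level factor: (1+5.1%)^7 ≈ 1.4165079366.
The nominal amount required is C$598,912 scaled up by that factor.

C$848,363.60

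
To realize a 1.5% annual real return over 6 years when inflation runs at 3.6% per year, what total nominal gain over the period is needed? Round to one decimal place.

Required annual nominal rate: (1+1.5%)(1+3.6%) − 1 = 5.154%.
Cumulative over 6 years: (1 + 0.05154)^6 − 1 ≈ 0.35193.

35.2%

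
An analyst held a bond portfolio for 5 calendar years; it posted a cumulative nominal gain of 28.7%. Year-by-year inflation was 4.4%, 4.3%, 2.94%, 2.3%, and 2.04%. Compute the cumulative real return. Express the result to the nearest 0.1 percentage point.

10.0%

Cumulative inflation factor: 1.044 × 1.043 × 1.0294 × 1.023 × 1.0204 ≈ 1.17008.
Nominal growth factor: 1.28700. Real growth factor = 1.28700 / 1.17008 ≈ 1.09993.
Total real return ≈ 9.9926%.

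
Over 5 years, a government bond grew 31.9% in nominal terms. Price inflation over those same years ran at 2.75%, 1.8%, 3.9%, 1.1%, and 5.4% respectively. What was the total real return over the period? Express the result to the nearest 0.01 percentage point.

Cumulative inflation factor: 1.0275 × 1.018 × 1.039 × 1.011 × 1.054 ≈ 1.15808.
Nominal growth factor: 1.31900. Real growth factor = 1.31900 / 1.15808 ≈ 1.13896.
Total real return ≈ 13.8958%.

13.90%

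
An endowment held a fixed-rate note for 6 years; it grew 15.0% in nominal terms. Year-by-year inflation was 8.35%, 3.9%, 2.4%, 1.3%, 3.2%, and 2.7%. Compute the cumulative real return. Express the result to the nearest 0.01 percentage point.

Cumulative inflation factor: 1.0835 × 1.039 × 1.024 × 1.013 × 1.032 × 1.027 ≈ 1.23767.
Nominal growth factor: 1.15000. Real growth factor = 1.15000 / 1.23767 ≈ 0.92917.
Total real return ≈ -7.0833%.

-7.08%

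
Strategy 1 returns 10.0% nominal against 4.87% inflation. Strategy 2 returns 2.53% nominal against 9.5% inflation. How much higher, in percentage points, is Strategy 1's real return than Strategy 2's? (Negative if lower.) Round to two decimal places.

11.26

Strategy 1 real return: 1.100/1.0487 − 1 = 4.892%.
Strategy 2 real return: 1.0253/1.095 − 1 = -6.365%.
Difference: 4.892 − (-6.365) = 11.257 pp.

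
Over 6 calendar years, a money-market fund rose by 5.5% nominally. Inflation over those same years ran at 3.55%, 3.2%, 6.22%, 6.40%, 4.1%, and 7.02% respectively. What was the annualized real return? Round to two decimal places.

Cumulative inflation factor: 1.0355 × 1.032 × 1.0622 × 1.0640 × 1.041 × 1.0702 ≈ 1.34553.
Nominal growth factor: 1.05500. Real growth factor = 1.05500 / 1.34553 ≈ 0.78408.
Annualized: 0.78408^(1/6) − 1 ≈ -0.03973.

-3.97%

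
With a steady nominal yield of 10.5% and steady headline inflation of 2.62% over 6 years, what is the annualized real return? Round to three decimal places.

With constant rates the annual real return is the same each year: (1+10.5%)/(1+2.62%) − 1 = 0.07679.

7.679%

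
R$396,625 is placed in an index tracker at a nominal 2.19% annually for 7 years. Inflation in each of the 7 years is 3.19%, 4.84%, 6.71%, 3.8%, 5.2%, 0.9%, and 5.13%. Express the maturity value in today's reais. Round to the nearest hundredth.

Nominal value at maturity: R$396,625 × (1 + 2.19%)^7 ≈ R$461,571.39.
Price-level factor over 7 years: 1.0319 × 1.0484 × 1.0671 × 1.038 × 1.052 × 1.009 × 1.0513 ≈ 1.3372132420.
Dividing the nominal maturity value by the price-level factor gives the value in today's money.

R$345,174.11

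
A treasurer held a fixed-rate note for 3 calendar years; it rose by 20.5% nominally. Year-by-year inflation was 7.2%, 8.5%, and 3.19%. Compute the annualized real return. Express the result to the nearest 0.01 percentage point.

0.13%

Cumulative inflation factor: 1.072 × 1.085 × 1.0319 ≈ 1.20022.
Nominal growth factor: 1.20500. Real growth factor = 1.20500 / 1.20022 ≈ 1.00398.
Annualized: 1.00398^(1/3) − 1 ≈ 0.00132.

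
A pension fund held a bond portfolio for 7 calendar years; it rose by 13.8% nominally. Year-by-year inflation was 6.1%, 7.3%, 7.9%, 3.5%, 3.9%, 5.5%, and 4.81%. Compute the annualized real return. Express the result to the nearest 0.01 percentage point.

Cumulative inflation factor: 1.061 × 1.073 × 1.079 × 1.035 × 1.039 × 1.055 × 1.0481 ≈ 1.46065.
Nominal growth factor: 1.13800. Real growth factor = 1.13800 / 1.46065 ≈ 0.77910.
Annualized: 0.77910^(1/7) − 1 ≈ -0.03503.

-3.50%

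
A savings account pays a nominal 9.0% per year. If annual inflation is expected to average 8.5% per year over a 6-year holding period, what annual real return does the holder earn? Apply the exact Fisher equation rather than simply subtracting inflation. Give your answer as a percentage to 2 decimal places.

With constant rates the annual real return is the same each year: (1+9.0%)/(1+8.5%) − 1 = 0.00461.

0.46%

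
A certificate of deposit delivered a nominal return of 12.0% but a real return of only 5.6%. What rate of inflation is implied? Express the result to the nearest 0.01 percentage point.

6.06%

From (1+r_nom) = (1+r_real)(1+π), we get 1+π = (1 + 12.0%)/(1 + 5.6%) = 1.120/1.056 ≈ 1.06061.
So π ≈ 6.0606%.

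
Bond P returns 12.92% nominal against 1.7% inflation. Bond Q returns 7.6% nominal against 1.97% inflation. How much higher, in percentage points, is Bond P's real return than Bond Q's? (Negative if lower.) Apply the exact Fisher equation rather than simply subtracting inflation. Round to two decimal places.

5.51

Bond P real return: 1.1292/1.017 − 1 = 11.032%.
Bond Q real return: 1.076/1.0197 − 1 = 5.521%.
Difference: 11.032 − 5.521 = 5.511 pp.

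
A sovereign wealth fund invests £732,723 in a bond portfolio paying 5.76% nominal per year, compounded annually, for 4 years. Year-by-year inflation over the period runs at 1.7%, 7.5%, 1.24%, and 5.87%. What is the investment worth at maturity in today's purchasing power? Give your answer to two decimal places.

Nominal value at maturity: £732,723 × (1 + 5.76%)^4 ≈ £916,696.54.
Price-level factor over 4 years: 1.017 × 1.075 × 1.0124 × 1.0587 ≈ 1.1718026255.
The maturity value deflated by that factor is the answer in today's purchasing power.

£782,296.03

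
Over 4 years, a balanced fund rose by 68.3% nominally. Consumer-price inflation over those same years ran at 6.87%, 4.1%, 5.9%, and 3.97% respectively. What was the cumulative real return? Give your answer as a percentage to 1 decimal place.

37.4%

Cumulative inflation factor: 1.0687 × 1.041 × 1.059 × 1.0397 ≈ 1.22493.
Nominal growth factor: 1.68300. Real growth factor = 1.68300 / 1.22493 ≈ 1.37396.
Total real return ≈ 37.3958%.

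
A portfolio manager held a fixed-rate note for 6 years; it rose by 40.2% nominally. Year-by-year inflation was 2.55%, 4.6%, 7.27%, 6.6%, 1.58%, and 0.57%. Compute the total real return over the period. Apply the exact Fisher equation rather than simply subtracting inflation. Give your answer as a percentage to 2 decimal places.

11.88%

Cumulative inflation factor: 1.0255 × 1.046 × 1.0727 × 1.066 × 1.0158 × 1.0057 ≈ 1.25308.
Nominal growth factor: 1.40200. Real growth factor = 1.40200 / 1.25308 ≈ 1.11884.
Total real return ≈ 11.8841%.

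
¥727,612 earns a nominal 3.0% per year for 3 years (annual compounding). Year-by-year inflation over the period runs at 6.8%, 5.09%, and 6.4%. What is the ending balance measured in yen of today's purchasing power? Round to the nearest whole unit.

¥665,790

Nominal value at maturity: ¥727,612 × (1 + 3.0%)^3 ≈ ¥795,081.
Price-level factor over 3 years: 1.068 × 1.0509 × 1.064 = 1.1941923168.
Dividing the nominal maturity value by the price-level factor gives the value in today's money.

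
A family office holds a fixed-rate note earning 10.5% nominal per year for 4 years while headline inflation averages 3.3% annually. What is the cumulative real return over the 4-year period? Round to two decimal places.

30.93%

The annual real rate is (1+10.5%)/(1+3.3%) − 1 = 6.9700%.
Compounded over 4 years: (1 + 0.069700)^4 − 1 ≈ 0.30933.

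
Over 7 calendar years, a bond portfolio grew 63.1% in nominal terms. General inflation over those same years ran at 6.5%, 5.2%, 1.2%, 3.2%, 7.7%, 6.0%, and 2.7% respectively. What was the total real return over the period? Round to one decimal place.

18.9%

Cumulative inflation factor: 1.065 × 1.052 × 1.012 × 1.032 × 1.077 × 1.060 × 1.027 ≈ 1.37188.
Nominal growth factor: 1.63100. Real growth factor = 1.63100 / 1.37188 ≈ 1.18888.
Total real return ≈ 18.8876%.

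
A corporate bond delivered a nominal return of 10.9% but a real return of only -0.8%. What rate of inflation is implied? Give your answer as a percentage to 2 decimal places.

11.79%

From (1+r_nom) = (1+r_real)(1+π), we get 1+π = (1 + 10.9%)/(1 − 0.8%) = 1.109/0.992 ≈ 1.11794.
So π ≈ 11.7944%.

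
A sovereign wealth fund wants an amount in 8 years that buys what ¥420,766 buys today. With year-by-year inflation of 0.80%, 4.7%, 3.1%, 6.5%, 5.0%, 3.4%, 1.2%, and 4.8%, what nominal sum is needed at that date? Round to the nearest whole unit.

Cumulative price-level factor: 1.0080 × 1.047 × 1.031 × 1.065 × 1.050 × 1.034 × 1.012 × 1.048 ≈ 1.3343418883.
Multiplying ¥420,766 by the price-level factor gives the future nominal sum.

¥561,446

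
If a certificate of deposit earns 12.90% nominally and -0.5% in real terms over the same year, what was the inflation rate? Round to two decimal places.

13.47%

From (1+r_nom) = (1+r_real)(1+π), we get 1+π = (1 + 12.90%)/(1 − 0.5%) = 1.1290/0.995 ≈ 1.13467.
So π ≈ 13.4673%.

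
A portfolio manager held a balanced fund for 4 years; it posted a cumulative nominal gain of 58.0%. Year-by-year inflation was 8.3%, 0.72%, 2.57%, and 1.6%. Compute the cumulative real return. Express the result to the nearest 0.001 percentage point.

38.995%

Cumulative inflation factor: 1.083 × 1.0072 × 1.0257 × 1.016 ≈ 1.13673.
Nominal growth factor: 1.58000. Real growth factor = 1.58000 / 1.13673 ≈ 1.38995.
Total real return ≈ 38.9949%.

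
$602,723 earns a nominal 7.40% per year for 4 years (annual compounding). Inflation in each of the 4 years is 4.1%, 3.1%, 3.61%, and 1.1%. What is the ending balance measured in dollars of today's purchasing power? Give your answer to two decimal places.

Nominal value at maturity: $602,723 × (1 + 7.40%)^4 ≈ $801,927.10.
Price-level factor over 4 years: 1.041 × 1.031 × 1.0361 × 1.011 ≈ 1.1242482600.
The maturity value deflated by that factor is the answer in today's purchasing power.

$713,300.73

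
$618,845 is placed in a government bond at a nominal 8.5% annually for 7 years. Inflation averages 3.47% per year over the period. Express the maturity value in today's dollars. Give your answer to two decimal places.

$862,757.83

Nominal value at maturity: $618,845 × (1 + 8.5%)^7 ≈ $1,095,443.68.
Price-level factor over 7 years: (1 + 3.47%)^7 ≈ 1.2697000702.
The maturity value deflated by that factor is the answer in today's purchasing power.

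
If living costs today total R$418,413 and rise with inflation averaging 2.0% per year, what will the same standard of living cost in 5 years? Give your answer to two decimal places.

Cumulative price-level factor: (1+2.0%)^5 = 1.1040808032.
The nominal amount required is R$418,413 scaled up by that factor.

R$461,961.76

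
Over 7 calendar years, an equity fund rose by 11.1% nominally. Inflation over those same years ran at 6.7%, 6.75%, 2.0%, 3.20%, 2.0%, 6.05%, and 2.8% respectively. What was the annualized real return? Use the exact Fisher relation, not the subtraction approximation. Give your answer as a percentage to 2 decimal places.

-2.57%

Cumulative inflation factor: 1.067 × 1.0675 × 1.020 × 1.0320 × 1.020 × 1.0605 × 1.028 ≈ 1.33326.
Nominal growth factor: 1.11100. Real growth factor = 1.11100 / 1.33326 ≈ 0.83329.
Annualized: 0.83329^(1/7) − 1 ≈ -0.02572.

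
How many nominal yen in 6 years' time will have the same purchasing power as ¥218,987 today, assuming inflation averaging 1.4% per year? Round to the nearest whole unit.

Cumulative price-level factor: (1+1.4%)^6 ≈ 1.0869954595.
The nominal amount required is ¥218,987 scaled up by that factor.

¥238,038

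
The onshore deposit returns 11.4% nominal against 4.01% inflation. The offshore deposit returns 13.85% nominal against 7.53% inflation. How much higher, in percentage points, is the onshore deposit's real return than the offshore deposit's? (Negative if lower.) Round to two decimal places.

1.23

The onshore deposit real return: 1.114/1.0401 − 1 = 7.105%.
The offshore deposit real return: 1.1385/1.0753 − 1 = 5.877%.
Difference: 7.105 − 5.877 = 1.228 pp.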